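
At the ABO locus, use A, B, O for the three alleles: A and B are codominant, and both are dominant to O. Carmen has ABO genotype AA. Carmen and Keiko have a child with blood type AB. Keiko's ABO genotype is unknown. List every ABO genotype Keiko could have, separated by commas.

For each candidate genotype of Keiko, check whether crossing it with AA can produce every observed child phenotype.
  AA → possible child types {A} ✗
  AB → possible child types {A, AB} ✓
  AO → possible child types {A} ✗
  BB → possible child types {AB} ✓
  BO → possible child types {A, AB} ✓
  OO → possible child types {A} ✗

AB, BB, BO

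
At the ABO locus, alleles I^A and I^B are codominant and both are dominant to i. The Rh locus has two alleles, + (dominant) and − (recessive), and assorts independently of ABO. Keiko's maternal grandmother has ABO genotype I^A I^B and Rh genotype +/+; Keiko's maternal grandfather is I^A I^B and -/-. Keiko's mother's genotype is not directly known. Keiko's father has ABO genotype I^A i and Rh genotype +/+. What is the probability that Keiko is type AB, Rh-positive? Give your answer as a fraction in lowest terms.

1/4

Keiko's mother's ABO genotype from I^A I^B × I^A I^B: 1/4 I^A I^A, 1/2 I^A I^B, 1/4 I^B I^B.
Crossing each possibility with the father I^A i and summing P(type AB): 1/4·0 + 1/2·1/4 + 1/4·1/2 = 1/4.
Similarly for Rh via the mother's Rh distribution: P(Rh+) = 1.
Independent loci: 1/4 × 1 = 1/4.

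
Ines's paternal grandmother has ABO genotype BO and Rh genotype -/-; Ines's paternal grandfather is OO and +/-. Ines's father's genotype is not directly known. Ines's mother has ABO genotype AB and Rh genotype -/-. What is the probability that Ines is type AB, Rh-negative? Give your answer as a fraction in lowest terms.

3/32

Ines's father's ABO genotype from BO × OO: 1/2 BO, 1/2 OO.
Crossing each possibility with the mother AB and summing P(type AB): 1/2·1/4 + 1/2·0 = 1/8.
Similarly for Rh via the father's Rh distribution: P(Rh-) = 3/4.
Independent loci: 1/8 × 3/4 = 3/32.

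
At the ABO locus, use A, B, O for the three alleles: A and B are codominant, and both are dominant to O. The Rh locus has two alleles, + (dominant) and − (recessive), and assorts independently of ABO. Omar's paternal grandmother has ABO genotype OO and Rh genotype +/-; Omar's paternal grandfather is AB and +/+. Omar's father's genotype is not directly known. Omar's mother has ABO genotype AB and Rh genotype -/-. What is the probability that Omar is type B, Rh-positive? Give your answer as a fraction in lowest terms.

Omar's father's ABO genotype from OO × AB: 1/2 AO, 1/2 BO.
Crossing each possibility with the mother AB and summing P(type B): 1/2·1/4 + 1/2·1/2 = 3/8.
Similarly for Rh via the father's Rh distribution: P(Rh+) = 3/4.
Independent loci: 3/8 × 3/4 = 9/32.

9/32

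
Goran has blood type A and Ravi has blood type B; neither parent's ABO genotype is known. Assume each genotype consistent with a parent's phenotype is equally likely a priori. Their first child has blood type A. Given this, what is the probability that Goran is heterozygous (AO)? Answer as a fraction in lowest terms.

1/3

Possible genotypes: Goran ∈ {AA, AO}; Ravi ∈ {BB, BO}.
Weight each parental genotype pair by prior × P(type-A child):
  AA × BO: posterior weight 2/3.
  AO × BO: posterior weight 1/3.
Sum the posterior weight over pairs where Goran is AO: 1/3.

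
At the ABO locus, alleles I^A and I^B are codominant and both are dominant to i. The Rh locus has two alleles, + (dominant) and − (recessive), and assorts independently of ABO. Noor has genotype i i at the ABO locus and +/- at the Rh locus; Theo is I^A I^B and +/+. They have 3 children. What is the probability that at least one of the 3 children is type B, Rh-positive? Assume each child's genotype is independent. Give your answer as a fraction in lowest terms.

7/8

ABO cross i i × I^A I^B → 1/2 A, 1/2 B.
Rh cross +/- × +/+ → 1 Rh+; so P(type B, Rh-positive) = 1/2 × 1 = 1/2 per child.
P(none) = (1/2)^3 = 1/8; P(at least one) = 1 − 1/8 = 7/8.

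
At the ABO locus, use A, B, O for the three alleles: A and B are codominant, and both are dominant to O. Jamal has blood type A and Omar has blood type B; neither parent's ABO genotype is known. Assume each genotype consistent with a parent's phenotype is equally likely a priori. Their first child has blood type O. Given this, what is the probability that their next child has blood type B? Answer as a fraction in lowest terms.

1/4

Possible genotypes: Jamal ∈ {AA, AO}; Omar ∈ {BB, BO}.
Weight each parental genotype pair by prior × P(type-O child):
  AO × BO: posterior weight 1; P(next child type B) = 1/4.
Weighted sum = 1/4.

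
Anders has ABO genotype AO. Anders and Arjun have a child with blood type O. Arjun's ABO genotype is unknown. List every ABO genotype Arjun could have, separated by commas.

AO, BO, OO

For each candidate genotype of Arjun, check whether crossing it with AO can produce every observed child phenotype.
  AA → possible child types {A} ✗
  AB → possible child types {A, B, AB} ✗
  AO → possible child types {O, A} ✓
  BB → possible child types {B, AB} ✗
  BO → possible child types {O, A, B, AB} ✓
  OO → possible child types {O, A} ✓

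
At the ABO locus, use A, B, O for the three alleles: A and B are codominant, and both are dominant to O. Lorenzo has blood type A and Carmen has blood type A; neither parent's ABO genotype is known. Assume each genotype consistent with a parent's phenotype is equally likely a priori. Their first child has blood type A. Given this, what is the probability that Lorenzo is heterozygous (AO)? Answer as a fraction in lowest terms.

7/15

Possible genotypes: Lorenzo ∈ {AA, AO}; Carmen ∈ {AA, AO}.
Weight each parental genotype pair by prior × P(type-A child):
  AA × AA: posterior weight 4/15.
  AA × AO: posterior weight 4/15.
  AO × AA: posterior weight 4/15.
  AO × AO: posterior weight 1/5.
Sum the posterior weight over pairs where Lorenzo is AO: 7/15.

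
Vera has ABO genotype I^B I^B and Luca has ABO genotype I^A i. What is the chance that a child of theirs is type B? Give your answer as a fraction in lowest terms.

1/2

ABO cross I^B I^B × I^A i → offspring phenotypes: 1/2 B, 1/2 AB.
So P(type B) = 1/2.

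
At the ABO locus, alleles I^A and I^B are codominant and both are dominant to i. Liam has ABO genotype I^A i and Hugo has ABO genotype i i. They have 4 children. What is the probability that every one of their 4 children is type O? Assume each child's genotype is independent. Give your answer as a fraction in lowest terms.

1/16

ABO cross I^A i × i i → 1/2 O, 1/2 A.
So P(type O) = 1/2 per child.
All 4 independent: (1/2)^4 = 1/16.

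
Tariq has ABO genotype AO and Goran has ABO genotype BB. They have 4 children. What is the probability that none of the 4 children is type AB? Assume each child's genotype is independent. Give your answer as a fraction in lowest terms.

ABO cross AO × BB → 1/2 B, 1/2 AB.
So P(type AB) = 1/2 per child.
P(not type AB) = 1/2 for one child; (1/2)^4 = 1/16.

1/16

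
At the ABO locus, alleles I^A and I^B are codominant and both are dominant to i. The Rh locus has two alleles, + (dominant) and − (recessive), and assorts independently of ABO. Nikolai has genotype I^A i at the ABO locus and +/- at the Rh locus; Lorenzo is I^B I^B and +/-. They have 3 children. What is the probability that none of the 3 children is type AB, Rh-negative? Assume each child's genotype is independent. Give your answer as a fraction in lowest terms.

343/512

ABO cross I^A i × I^B I^B → 1/2 B, 1/2 AB.
Rh cross +/- × +/- → 3/4 Rh+, 1/4 Rh-; so P(type AB, Rh-negative) = 1/2 × 1/4 = 1/8 per child.
P(not type AB, Rh-negative) = 7/8 for one child; (7/8)^3 = 343/512.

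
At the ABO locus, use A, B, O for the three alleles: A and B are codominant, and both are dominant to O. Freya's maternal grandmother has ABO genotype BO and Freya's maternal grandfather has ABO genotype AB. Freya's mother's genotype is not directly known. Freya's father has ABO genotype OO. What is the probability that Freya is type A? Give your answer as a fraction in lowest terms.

1/4

Freya's mother's ABO genotype from BO × AB: 1/4 AB, 1/4 AO, 1/4 BB, 1/4 BO.
Crossing each possibility with the father OO and summing P(type A): 1/4·1/2 + 1/4·1/2 + 1/4·0 + 1/4·0 = 1/4.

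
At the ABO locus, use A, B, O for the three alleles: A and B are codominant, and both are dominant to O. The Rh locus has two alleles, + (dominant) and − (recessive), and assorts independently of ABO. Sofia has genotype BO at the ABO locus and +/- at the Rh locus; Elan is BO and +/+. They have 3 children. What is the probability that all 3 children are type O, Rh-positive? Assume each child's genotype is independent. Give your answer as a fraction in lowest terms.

1/64

ABO cross BO × BO → 1/4 O, 3/4 B.
Rh cross +/- × +/+ → 1 Rh+; so P(type O, Rh-positive) = 1/4 × 1 = 1/4 per child.
All 3 independent: (1/4)^3 = 1/64.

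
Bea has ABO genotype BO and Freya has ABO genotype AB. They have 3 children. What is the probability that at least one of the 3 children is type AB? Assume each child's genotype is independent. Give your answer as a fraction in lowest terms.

ABO cross BO × AB → 1/4 A, 1/2 B, 1/4 AB.
So P(type AB) = 1/4 per child.
P(none) = (3/4)^3 = 27/64; P(at least one) = 1 − 27/64 = 37/64.

37/64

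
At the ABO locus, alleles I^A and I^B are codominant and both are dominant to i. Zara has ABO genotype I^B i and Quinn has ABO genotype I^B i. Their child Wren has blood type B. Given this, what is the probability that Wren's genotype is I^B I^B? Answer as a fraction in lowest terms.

Cross I^B i × I^B i → 1/4 I^B I^B, 1/2 I^B i, 1/4 i i.
Type-B genotypes among offspring: I^B I^B (1/4), I^B i (1/2); total 3/4.
P(I^B I^B | type B) = (1/4) / (3/4) = 1/3.

1/3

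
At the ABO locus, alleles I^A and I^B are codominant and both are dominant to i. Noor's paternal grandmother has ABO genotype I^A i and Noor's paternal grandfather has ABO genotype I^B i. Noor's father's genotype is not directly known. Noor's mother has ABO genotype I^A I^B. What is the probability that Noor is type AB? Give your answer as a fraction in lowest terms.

Noor's father's ABO genotype from I^A i × I^B i: 1/4 I^A I^B, 1/4 I^A i, 1/4 I^B i, 1/4 i i.
Crossing each possibility with the mother I^A I^B and summing P(type AB): 1/4·1/2 + 1/4·1/4 + 1/4·1/4 + 1/4·0 = 1/4.

1/4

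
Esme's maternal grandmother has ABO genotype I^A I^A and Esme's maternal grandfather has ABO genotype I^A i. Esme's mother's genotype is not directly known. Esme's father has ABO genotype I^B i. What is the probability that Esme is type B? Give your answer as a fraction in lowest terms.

Esme's mother's ABO genotype from I^A I^A × I^A i: 1/2 I^A I^A, 1/2 I^A i.
Crossing each possibility with the father I^B i and summing P(type B): 1/2·0 + 1/2·1/4 = 1/8.

1/8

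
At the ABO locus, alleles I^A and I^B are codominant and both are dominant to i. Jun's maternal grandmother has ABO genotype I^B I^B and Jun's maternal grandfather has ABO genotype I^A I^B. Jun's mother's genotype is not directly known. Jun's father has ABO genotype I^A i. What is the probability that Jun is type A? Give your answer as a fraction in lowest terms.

Jun's mother's ABO genotype from I^B I^B × I^A I^B: 1/2 I^A I^B, 1/2 I^B I^B.
Crossing each possibility with the father I^A i and summing P(type A): 1/2·1/2 + 1/2·0 = 1/4.

1/4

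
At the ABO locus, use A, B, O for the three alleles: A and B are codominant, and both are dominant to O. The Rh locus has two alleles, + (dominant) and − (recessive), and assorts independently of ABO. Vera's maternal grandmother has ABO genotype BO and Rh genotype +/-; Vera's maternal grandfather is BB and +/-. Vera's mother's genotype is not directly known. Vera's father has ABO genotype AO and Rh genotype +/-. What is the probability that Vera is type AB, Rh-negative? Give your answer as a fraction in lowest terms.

3/32

Vera's mother's ABO genotype from BO × BB: 1/2 BB, 1/2 BO.
Crossing each possibility with the father AO and summing P(type AB): 1/2·1/2 + 1/2·1/4 = 3/8.
Similarly for Rh via the mother's Rh distribution: P(Rh-) = 1/4.
Independent loci: 3/8 × 1/4 = 3/32.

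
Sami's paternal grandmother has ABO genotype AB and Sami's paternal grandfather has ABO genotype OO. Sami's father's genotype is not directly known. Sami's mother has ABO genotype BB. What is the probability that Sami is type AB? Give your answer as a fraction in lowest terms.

1/4

Sami's father's ABO genotype from AB × OO: 1/2 AO, 1/2 BO.
Crossing each possibility with the mother BB and summing P(type AB): 1/2·1/2 + 1/2·0 = 1/4.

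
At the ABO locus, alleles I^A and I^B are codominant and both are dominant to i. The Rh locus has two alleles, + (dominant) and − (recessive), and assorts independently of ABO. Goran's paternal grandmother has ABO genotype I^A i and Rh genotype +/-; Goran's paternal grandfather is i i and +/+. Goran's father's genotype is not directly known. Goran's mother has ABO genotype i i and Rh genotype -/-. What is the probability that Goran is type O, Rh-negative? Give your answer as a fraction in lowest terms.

Goran's father's ABO genotype from I^A i × i i: 1/2 I^A i, 1/2 i i.
Crossing each possibility with the mother i i and summing P(type O): 1/2·1/2 + 1/2·1 = 3/4.
Similarly for Rh via the father's Rh distribution: P(Rh-) = 1/4.
Independent loci: 3/4 × 1/4 = 3/16.

3/16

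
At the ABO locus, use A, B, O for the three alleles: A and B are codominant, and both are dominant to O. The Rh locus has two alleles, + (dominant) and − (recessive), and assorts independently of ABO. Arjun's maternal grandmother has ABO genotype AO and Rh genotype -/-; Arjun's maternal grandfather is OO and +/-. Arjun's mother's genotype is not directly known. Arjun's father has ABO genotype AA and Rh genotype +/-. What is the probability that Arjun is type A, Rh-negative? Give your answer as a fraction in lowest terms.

3/8

Arjun's mother's ABO genotype from AO × OO: 1/2 AO, 1/2 OO.
Crossing each possibility with the father AA and summing P(type A): 1/2·1 + 1/2·1 = 1.
Similarly for Rh via the mother's Rh distribution: P(Rh-) = 3/8.
Independent loci: 1 × 3/8 = 3/8.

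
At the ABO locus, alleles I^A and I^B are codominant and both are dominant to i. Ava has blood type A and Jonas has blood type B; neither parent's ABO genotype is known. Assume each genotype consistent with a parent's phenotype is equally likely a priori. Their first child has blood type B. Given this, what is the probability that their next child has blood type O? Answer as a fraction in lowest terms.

1/12

Possible genotypes: Ava ∈ {I^A I^A, I^A i}; Jonas ∈ {I^B I^B, I^B i}.
Weight each parental genotype pair by prior × P(type-B child):
  I^A i × I^B I^B: posterior weight 2/3; P(next child type O) = 0.
  I^A i × I^B i: posterior weight 1/3; P(next child type O) = 1/4.
Weighted sum = 1/12.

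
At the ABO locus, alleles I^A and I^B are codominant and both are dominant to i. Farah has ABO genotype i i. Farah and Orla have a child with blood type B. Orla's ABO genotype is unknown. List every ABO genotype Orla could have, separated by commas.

I^A I^B, I^B I^B, I^B i

For each candidate genotype of Orla, check whether crossing it with i i can produce every observed child phenotype.
  I^A I^A → possible child types {A} ✗
  I^A I^B → possible child types {A, B} ✓
  I^A i → possible child types {O, A} ✗
  I^B I^B → possible child types {B} ✓
  I^B i → possible child types {O, B} ✓
  i i → possible child types {O} ✗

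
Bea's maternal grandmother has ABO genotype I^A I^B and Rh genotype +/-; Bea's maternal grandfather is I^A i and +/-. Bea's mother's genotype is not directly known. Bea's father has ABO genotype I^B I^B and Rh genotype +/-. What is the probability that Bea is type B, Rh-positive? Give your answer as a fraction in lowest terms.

Bea's mother's ABO genotype from I^A I^B × I^A i: 1/4 I^A I^A, 1/4 I^A I^B, 1/4 I^A i, 1/4 I^B i.
Crossing each possibility with the father I^B I^B and summing P(type B): 1/4·0 + 1/4·1/2 + 1/4·1/2 + 1/4·1 = 1/2.
Similarly for Rh via the mother's Rh distribution: P(Rh+) = 3/4.
Independent loci: 1/2 × 3/4 = 3/8.

3/8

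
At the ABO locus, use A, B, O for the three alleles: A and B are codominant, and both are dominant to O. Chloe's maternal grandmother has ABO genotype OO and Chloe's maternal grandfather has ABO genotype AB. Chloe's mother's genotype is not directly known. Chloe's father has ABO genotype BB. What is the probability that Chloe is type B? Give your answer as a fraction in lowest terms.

3/4

Chloe's mother's ABO genotype from OO × AB: 1/2 AO, 1/2 BO.
Crossing each possibility with the father BB and summing P(type B): 1/2·1/2 + 1/2·1 = 3/4.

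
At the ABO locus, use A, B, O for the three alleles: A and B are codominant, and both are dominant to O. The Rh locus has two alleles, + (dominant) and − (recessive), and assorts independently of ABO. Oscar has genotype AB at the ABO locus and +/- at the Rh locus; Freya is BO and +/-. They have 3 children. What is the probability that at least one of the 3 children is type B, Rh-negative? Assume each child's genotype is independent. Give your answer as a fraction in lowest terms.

169/512

ABO cross AB × BO → 1/4 A, 1/2 B, 1/4 AB.
Rh cross +/- × +/- → 3/4 Rh+, 1/4 Rh-; so P(type B, Rh-negative) = 1/2 × 1/4 = 1/8 per child.
P(none) = (7/8)^3 = 343/512; P(at least one) = 1 − 343/512 = 169/512.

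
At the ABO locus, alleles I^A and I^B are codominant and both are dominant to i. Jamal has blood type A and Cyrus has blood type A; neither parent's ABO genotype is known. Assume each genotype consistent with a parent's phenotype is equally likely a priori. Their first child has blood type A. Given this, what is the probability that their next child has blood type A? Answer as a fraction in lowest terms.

19/20

Possible genotypes: Jamal ∈ {I^A I^A, I^A i}; Cyrus ∈ {I^A I^A, I^A i}.
Weight each parental genotype pair by prior × P(type-A child):
  I^A I^A × I^A I^A: posterior weight 4/15; P(next child type A) = 1.
  I^A I^A × I^A i: posterior weight 4/15; P(next child type A) = 1.
  I^A i × I^A I^A: posterior weight 4/15; P(next child type A) = 1.
  I^A i × I^A i: posterior weight 1/5; P(next child type A) = 3/4.
Weighted sum = 19/20.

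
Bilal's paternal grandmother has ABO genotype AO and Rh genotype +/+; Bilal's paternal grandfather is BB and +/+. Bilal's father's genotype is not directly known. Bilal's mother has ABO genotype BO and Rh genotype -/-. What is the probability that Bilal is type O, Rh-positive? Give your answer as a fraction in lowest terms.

1/8

Bilal's father's ABO genotype from AO × BB: 1/2 AB, 1/2 BO.
Crossing each possibility with the mother BO and summing P(type O): 1/2·0 + 1/2·1/4 = 1/8.
Similarly for Rh via the father's Rh distribution: P(Rh+) = 1.
Independent loci: 1/8 × 1 = 1/8.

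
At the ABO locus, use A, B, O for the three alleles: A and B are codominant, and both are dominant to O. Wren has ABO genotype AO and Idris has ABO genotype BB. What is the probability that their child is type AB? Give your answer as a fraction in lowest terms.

1/2

ABO cross AO × BB → offspring phenotypes: 1/2 B, 1/2 AB.
So P(type AB) = 1/2.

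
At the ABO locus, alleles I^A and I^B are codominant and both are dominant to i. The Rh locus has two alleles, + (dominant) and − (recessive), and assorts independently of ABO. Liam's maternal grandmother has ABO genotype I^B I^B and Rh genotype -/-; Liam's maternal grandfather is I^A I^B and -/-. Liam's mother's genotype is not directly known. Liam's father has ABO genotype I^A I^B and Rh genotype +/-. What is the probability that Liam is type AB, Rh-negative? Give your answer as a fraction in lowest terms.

1/4

Liam's mother's ABO genotype from I^B I^B × I^A I^B: 1/2 I^A I^B, 1/2 I^B I^B.
Crossing each possibility with the father I^A I^B and summing P(type AB): 1/2·1/2 + 1/2·1/2 = 1/2.
Similarly for Rh via the mother's Rh distribution: P(Rh-) = 1/2.
Independent loci: 1/2 × 1/2 = 1/4.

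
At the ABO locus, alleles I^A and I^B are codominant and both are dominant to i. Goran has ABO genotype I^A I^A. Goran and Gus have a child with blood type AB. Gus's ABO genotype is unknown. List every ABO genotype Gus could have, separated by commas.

I^A I^B, I^B I^B, I^B i

For each candidate genotype of Gus, check whether crossing it with I^A I^A can produce every observed child phenotype.
  I^A I^A → possible child types {A} ✗
  I^A I^B → possible child types {A, AB} ✓
  I^A i → possible child types {A} ✗
  I^B I^B → possible child types {AB} ✓
  I^B i → possible child types {A, AB} ✓
  i i → possible child types {A} ✗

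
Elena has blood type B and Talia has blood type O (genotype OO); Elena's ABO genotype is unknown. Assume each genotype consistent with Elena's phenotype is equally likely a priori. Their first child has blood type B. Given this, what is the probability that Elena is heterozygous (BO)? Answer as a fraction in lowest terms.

1/3

Possible genotypes: Elena ∈ {BB, BO}; Talia ∈ {OO}.
Weight each parental genotype pair by prior × P(type-B child):
  BB × OO: posterior weight 2/3.
  BO × OO: posterior weight 1/3.
Sum the posterior weight over pairs where Elena is BO: 1/3.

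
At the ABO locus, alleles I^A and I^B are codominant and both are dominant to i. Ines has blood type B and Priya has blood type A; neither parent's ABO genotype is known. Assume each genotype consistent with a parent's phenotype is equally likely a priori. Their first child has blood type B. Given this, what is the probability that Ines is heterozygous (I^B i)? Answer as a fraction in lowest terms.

1/3

Possible genotypes: Ines ∈ {I^B I^B, I^B i}; Priya ∈ {I^A I^A, I^A i}.
Weight each parental genotype pair by prior × P(type-B child):
  I^B I^B × I^A i: posterior weight 2/3.
  I^B i × I^A i: posterior weight 1/3.
Sum the posterior weight over pairs where Ines is I^B i: 1/3.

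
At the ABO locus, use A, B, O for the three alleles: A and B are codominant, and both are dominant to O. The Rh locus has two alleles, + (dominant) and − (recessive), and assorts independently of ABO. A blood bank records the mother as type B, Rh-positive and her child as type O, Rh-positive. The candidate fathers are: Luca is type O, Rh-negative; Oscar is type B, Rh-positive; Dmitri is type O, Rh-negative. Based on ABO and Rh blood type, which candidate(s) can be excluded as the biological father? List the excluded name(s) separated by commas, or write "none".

none

A candidate is excluded only if no genotype consistent with his phenotype could produce a type O, Rh-positive child with a type B, Rh-positive mother.
Every candidate has at least one consistent genotype combination, so none can be excluded.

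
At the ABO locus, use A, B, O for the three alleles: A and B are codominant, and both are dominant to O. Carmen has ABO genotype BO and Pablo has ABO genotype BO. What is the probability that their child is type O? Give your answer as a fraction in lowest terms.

ABO cross BO × BO → offspring phenotypes: 1/4 O, 3/4 B.
So P(type O) = 1/4.

1/4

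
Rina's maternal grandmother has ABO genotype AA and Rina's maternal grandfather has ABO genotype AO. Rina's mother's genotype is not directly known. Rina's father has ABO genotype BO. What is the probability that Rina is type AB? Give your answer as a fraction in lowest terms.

Rina's mother's ABO genotype from AA × AO: 1/2 AA, 1/2 AO.
Crossing each possibility with the father BO and summing P(type AB): 1/2·1/2 + 1/2·1/4 = 3/8.

3/8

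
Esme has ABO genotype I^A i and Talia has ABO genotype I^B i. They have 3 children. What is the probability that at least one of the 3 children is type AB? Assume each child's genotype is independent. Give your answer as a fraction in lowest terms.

ABO cross I^A i × I^B i → 1/4 O, 1/4 A, 1/4 B, 1/4 AB.
So P(type AB) = 1/4 per child.
P(none) = (3/4)^3 = 27/64; P(at least one) = 1 − 27/64 = 37/64.

37/64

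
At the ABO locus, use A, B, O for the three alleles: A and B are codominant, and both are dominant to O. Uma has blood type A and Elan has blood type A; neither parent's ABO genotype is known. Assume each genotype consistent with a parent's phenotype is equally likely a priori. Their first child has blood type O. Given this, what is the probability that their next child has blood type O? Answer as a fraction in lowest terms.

1/4

Possible genotypes: Uma ∈ {AA, AO}; Elan ∈ {AA, AO}.
Weight each parental genotype pair by prior × P(type-O child):
  AO × AO: posterior weight 1; P(next child type O) = 1/4.
Weighted sum = 1/4.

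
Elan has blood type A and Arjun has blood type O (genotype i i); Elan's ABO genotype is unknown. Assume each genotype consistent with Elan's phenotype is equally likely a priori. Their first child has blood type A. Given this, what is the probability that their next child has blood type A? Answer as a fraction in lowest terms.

Possible genotypes: Elan ∈ {I^A I^A, I^A i}; Arjun ∈ {i i}.
Weight each parental genotype pair by prior × P(type-A child):
  I^A I^A × i i: posterior weight 2/3; P(next child type A) = 1.
  I^A i × i i: posterior weight 1/3; P(next child type A) = 1/2.
Weighted sum = 5/6.

5/6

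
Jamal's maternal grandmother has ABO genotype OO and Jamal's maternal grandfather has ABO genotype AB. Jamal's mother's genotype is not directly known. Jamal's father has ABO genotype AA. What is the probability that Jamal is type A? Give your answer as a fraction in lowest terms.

Jamal's mother's ABO genotype from OO × AB: 1/2 AO, 1/2 BO.
Crossing each possibility with the father AA and summing P(type A): 1/2·1 + 1/2·1/2 = 3/4.

3/4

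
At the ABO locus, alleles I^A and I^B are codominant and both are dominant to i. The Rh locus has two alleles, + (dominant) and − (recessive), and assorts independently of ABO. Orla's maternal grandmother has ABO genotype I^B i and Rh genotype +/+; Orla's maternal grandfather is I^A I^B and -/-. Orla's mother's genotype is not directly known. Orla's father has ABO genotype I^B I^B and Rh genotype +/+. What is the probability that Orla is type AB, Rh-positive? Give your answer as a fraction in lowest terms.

Orla's mother's ABO genotype from I^B i × I^A I^B: 1/4 I^A I^B, 1/4 I^A i, 1/4 I^B I^B, 1/4 I^B i.
Crossing each possibility with the father I^B I^B and summing P(type AB): 1/4·1/2 + 1/4·1/2 + 1/4·0 + 1/4·0 = 1/4.
Similarly for Rh via the mother's Rh distribution: P(Rh+) = 1.
Independent loci: 1/4 × 1 = 1/4.

1/4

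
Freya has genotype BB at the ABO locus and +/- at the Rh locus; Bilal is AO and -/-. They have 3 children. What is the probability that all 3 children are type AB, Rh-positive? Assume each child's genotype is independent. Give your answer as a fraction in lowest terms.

ABO cross BB × AO → 1/2 B, 1/2 AB.
Rh cross +/- × -/- → 1/2 Rh+, 1/2 Rh-; so P(type AB, Rh-positive) = 1/2 × 1/2 = 1/4 per child.
All 3 independent: (1/4)^3 = 1/64.

1/64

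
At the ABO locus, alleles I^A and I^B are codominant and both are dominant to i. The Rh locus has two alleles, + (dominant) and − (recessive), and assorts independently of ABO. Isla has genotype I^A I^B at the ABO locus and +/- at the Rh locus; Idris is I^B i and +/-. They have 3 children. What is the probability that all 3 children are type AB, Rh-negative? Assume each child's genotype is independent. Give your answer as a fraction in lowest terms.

ABO cross I^A I^B × I^B i → 1/4 A, 1/2 B, 1/4 AB.
Rh cross +/- × +/- → 3/4 Rh+, 1/4 Rh-; so P(type AB, Rh-negative) = 1/4 × 1/4 = 1/16 per child.
All 3 independent: (1/16)^3 = 1/4096.

1/4096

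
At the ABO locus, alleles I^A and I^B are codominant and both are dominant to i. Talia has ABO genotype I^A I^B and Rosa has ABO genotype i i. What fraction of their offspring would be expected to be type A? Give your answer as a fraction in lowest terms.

1/2

ABO cross I^A I^B × i i → offspring phenotypes: 1/2 A, 1/2 B.
So P(type A) = 1/2.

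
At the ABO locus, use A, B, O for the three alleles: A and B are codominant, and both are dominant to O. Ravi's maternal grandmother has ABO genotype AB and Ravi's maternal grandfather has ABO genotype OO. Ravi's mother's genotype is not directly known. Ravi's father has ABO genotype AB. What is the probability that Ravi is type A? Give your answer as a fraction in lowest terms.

3/8

Ravi's mother's ABO genotype from AB × OO: 1/2 AO, 1/2 BO.
Crossing each possibility with the father AB and summing P(type A): 1/2·1/2 + 1/2·1/4 = 3/8.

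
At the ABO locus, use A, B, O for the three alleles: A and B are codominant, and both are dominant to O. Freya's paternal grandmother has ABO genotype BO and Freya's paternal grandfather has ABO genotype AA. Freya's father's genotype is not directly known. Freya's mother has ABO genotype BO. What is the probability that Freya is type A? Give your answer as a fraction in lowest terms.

1/4

Freya's father's ABO genotype from BO × AA: 1/2 AB, 1/2 AO.
Crossing each possibility with the mother BO and summing P(type A): 1/2·1/4 + 1/2·1/4 = 1/4.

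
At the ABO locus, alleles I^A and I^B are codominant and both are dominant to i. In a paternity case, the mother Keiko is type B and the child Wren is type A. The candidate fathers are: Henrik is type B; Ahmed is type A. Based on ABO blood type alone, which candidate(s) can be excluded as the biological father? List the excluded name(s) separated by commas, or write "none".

Henrik

A candidate is excluded only if no genotype consistent with his phenotype could produce a type A child with a type B mother.
Henrik (type B): no genotype consistent with that phenotype can produce a type-A child with a type-B mother.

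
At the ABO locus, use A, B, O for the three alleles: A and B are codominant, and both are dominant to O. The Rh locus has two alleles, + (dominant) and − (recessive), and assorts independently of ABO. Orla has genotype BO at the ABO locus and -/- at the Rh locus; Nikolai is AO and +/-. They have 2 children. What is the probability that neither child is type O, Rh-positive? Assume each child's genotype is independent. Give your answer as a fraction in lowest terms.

ABO cross BO × AO → 1/4 O, 1/4 A, 1/4 B, 1/4 AB.
Rh cross -/- × +/- → 1/2 Rh+, 1/2 Rh-; so P(type O, Rh-positive) = 1/4 × 1/2 = 1/8 per child.
P(not type O, Rh-positive) = 7/8 for one child; (7/8)^2 = 49/64.

49/64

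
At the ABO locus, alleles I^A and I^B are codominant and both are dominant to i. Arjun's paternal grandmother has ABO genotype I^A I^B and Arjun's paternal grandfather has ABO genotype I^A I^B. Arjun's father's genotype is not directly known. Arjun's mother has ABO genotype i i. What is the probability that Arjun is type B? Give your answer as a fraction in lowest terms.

1/2

Arjun's father's ABO genotype from I^A I^B × I^A I^B: 1/4 I^A I^A, 1/2 I^A I^B, 1/4 I^B I^B.
Crossing each possibility with the mother i i and summing P(type B): 1/4·0 + 1/2·1/2 + 1/4·1 = 1/2.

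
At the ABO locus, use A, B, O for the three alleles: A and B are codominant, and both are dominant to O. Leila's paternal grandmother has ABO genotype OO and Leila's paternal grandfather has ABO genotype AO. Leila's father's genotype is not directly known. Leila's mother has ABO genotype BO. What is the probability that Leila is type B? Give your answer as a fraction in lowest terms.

Leila's father's ABO genotype from OO × AO: 1/2 AO, 1/2 OO.
Crossing each possibility with the mother BO and summing P(type B): 1/2·1/4 + 1/2·1/2 = 3/8.

3/8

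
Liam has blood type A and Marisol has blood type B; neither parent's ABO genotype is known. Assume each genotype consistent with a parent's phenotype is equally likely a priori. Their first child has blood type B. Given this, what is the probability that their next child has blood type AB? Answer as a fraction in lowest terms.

Possible genotypes: Liam ∈ {AA, AO}; Marisol ∈ {BB, BO}.
Weight each parental genotype pair by prior × P(type-B child):
  AO × BB: posterior weight 2/3; P(next child type AB) = 1/2.
  AO × BO: posterior weight 1/3; P(next child type AB) = 1/4.
Weighted sum = 5/12.

5/12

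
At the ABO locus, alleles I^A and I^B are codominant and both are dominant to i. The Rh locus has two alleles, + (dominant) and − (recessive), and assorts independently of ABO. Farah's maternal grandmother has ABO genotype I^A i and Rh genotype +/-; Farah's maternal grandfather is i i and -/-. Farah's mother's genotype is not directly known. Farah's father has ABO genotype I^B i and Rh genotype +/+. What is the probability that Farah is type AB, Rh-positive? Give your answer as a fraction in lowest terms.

Farah's mother's ABO genotype from I^A i × i i: 1/2 I^A i, 1/2 i i.
Crossing each possibility with the father I^B i and summing P(type AB): 1/2·1/4 + 1/2·0 = 1/8.
Similarly for Rh via the mother's Rh distribution: P(Rh+) = 1.
Independent loci: 1/8 × 1 = 1/8.

1/8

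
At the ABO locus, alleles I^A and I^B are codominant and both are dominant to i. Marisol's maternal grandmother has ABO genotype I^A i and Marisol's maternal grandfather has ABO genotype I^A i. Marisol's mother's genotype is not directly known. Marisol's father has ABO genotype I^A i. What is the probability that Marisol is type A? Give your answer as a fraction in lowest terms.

Marisol's mother's ABO genotype from I^A i × I^A i: 1/4 I^A I^A, 1/2 I^A i, 1/4 i i.
Crossing each possibility with the father I^A i and summing P(type A): 1/4·1 + 1/2·3/4 + 1/4·1/2 = 3/4.

3/4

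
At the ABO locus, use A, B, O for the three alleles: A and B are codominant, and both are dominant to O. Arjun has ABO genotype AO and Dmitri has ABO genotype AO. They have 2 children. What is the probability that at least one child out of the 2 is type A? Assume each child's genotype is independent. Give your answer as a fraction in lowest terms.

15/16

ABO cross AO × AO → 1/4 O, 3/4 A.
So P(type A) = 3/4 per child.
P(none) = (1/4)^2 = 1/16; P(at least one) = 1 − 1/16 = 15/16.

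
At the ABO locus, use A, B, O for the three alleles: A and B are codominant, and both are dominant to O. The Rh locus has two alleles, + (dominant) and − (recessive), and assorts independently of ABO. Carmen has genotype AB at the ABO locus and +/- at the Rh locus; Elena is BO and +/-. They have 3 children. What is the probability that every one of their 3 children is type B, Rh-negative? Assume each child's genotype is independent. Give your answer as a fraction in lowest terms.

ABO cross AB × BO → 1/4 A, 1/2 B, 1/4 AB.
Rh cross +/- × +/- → 3/4 Rh+, 1/4 Rh-; so P(type B, Rh-negative) = 1/2 × 1/4 = 1/8 per child.
All 3 independent: (1/8)^3 = 1/512.

1/512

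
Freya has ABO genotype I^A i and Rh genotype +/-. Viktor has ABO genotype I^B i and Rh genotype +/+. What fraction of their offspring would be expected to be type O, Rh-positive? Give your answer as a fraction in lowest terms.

ABO cross I^A i × I^B i → offspring phenotypes: 1/4 O, 1/4 A, 1/4 B, 1/4 AB.
Rh cross +/- × +/+ → 1 Rh+.
Independent loci: P(type O, Rh-positive) = 1/4 × 1 = 1/4.

1/4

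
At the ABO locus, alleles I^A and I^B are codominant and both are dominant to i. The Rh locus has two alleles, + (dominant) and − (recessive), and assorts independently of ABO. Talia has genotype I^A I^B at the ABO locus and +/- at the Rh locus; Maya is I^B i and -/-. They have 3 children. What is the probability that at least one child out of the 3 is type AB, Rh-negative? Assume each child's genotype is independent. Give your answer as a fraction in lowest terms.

ABO cross I^A I^B × I^B i → 1/4 A, 1/2 B, 1/4 AB.
Rh cross +/- × -/- → 1/2 Rh+, 1/2 Rh-; so P(type AB, Rh-negative) = 1/4 × 1/2 = 1/8 per child.
P(none) = (7/8)^3 = 343/512; P(at least one) = 1 − 343/512 = 169/512.

169/512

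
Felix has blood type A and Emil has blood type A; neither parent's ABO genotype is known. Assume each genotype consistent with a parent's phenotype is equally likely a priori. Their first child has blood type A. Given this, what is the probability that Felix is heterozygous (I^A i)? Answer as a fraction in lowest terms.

7/15

Possible genotypes: Felix ∈ {I^A I^A, I^A i}; Emil ∈ {I^A I^A, I^A i}.
Weight each parental genotype pair by prior × P(type-A child):
  I^A I^A × I^A I^A: posterior weight 4/15.
  I^A I^A × I^A i: posterior weight 4/15.
  I^A i × I^A I^A: posterior weight 4/15.
  I^A i × I^A i: posterior weight 1/5.
Sum the posterior weight over pairs where Felix is I^A i: 7/15.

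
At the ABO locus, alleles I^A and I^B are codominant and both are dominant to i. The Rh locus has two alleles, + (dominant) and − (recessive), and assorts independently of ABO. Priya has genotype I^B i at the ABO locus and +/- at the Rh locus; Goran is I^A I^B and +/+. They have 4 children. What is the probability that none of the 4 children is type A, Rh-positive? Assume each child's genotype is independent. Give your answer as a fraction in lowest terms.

81/256

ABO cross I^B i × I^A I^B → 1/4 A, 1/2 B, 1/4 AB.
Rh cross +/- × +/+ → 1 Rh+; so P(type A, Rh-positive) = 1/4 × 1 = 1/4 per child.
P(not type A, Rh-positive) = 3/4 for one child; (3/4)^4 = 81/256.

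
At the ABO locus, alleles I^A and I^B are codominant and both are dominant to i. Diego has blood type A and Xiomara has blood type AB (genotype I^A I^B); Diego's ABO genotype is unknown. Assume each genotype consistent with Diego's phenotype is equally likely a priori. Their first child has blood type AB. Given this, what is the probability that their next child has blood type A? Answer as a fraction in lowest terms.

1/2

Possible genotypes: Diego ∈ {I^A I^A, I^A i}; Xiomara ∈ {I^A I^B}.
Weight each parental genotype pair by prior × P(type-AB child):
  I^A I^A × I^A I^B: posterior weight 2/3; P(next child type A) = 1/2.
  I^A i × I^A I^B: posterior weight 1/3; P(next child type A) = 1/2.
Weighted sum = 1/2.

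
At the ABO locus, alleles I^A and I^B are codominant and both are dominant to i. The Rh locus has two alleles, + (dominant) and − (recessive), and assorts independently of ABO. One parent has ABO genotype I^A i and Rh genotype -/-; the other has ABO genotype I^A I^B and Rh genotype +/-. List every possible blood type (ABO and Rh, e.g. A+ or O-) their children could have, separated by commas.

Gametes from I^A i × I^A I^B give offspring ABO genotypes I^A I^A, I^A I^B, I^A i, I^B i, i.e. phenotypes A, B, AB.
Rh cross -/- × +/- → phenotypes Rh+, Rh-.
Combining independently: A+, A-, B+, B-, AB+, AB-.

A+, A-, B+, B-, AB+, AB-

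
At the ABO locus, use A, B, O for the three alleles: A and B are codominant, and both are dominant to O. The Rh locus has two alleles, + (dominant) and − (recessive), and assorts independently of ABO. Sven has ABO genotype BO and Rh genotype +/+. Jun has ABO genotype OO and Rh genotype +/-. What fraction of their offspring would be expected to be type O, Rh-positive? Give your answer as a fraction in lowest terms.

1/2

ABO cross BO × OO → offspring phenotypes: 1/2 O, 1/2 B.
Rh cross +/+ × +/- → 1 Rh+.
Independent loci: P(type O, Rh-positive) = 1/2 × 1 = 1/2.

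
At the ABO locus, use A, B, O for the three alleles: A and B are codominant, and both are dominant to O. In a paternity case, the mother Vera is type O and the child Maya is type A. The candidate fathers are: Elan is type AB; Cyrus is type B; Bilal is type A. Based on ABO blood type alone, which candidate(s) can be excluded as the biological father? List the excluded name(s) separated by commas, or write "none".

A candidate is excluded only if no genotype consistent with his phenotype could produce a type A child with a type O mother.
Cyrus (type B): no genotype consistent with that phenotype can produce a type-A child with a type-O mother.

Cyrus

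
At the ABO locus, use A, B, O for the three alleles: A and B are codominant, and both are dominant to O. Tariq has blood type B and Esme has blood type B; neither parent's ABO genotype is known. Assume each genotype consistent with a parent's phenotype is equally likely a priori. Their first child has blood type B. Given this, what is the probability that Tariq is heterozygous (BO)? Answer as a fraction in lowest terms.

Possible genotypes: Tariq ∈ {BB, BO}; Esme ∈ {BB, BO}.
Weight each parental genotype pair by prior × P(type-B child):
  BB × BB: posterior weight 4/15.
  BB × BO: posterior weight 4/15.
  BO × BB: posterior weight 4/15.
  BO × BO: posterior weight 1/5.
Sum the posterior weight over pairs where Tariq is BO: 7/15.

7/15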